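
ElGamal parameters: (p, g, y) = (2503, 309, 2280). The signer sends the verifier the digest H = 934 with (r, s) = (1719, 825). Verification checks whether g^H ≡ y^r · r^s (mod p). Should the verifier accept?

Left side g^H mod p:
Squares mod 2503: 309^1≡309, 309^2≡367, 309^4≡2030, 309^8≡962, 309^16≡1837, 309^32≡525, 309^64≡295, 309^128≡1923, 309^256≡998, 309^512≡2313
934 = 512 + 256 + 128 + 32 + 4 + 2, so 309^934 ≡ 2313·998·1923·525·2030·367 ≡ 2122 (mod 2503)
Right side y^r · r^s mod p:
Squares mod 2503: 2280^1≡2280, 2280^2≡2172, 2280^4≡1932, 2280^8≡651, 2280^16≡794, 2280^32≡2183, 2280^64≡2280, 2280^128≡2172, 2280^256≡1932, 2280^512≡651, 2280^1024≡794
1719 = 1024 + 512 + 128 + 32 + 16 + 4 + 2 + 1, so 2280^1719 ≡ 794·651·2172·2183·794·1932·2172·2280 ≡ 1 (mod 2503)
Squares mod 2503: 1719^1≡1719, 1719^2≡1421, 1719^4≡1823, 1719^8≡1848, 1719^16≡1012, 1719^32≡417, 1719^64≡1182, 1719^128≡450, 1719^256≡2260, 1719^512≡1480
825 = 512 + 256 + 32 + 16 + 8 + 1, so 1719^825 ≡ 1480·2260·417·1012·1848·1719 ≡ 825 (mod 2503)
1·825 = 825 ≡ 825 (mod 2503)
2122 ≠ 825, so verification fails.

reject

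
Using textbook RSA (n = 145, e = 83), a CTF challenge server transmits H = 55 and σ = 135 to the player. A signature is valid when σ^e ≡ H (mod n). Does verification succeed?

passes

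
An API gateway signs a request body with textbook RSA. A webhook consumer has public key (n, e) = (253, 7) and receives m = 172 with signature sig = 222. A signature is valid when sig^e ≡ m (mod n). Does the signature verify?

verifies

sig^7 mod 253 = 172
sig^7 mod 253 = 172 matches m.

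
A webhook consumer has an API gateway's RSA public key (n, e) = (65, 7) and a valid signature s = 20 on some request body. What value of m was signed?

s^2 ≡ 20^2 = 400 ≡ 10
s^4 ≡ 10^2 = 100 ≡ 35
7 = 4 + 2 + 1, so s^7 ≡ 35·10·20 ≡ 45 (mod 65)

45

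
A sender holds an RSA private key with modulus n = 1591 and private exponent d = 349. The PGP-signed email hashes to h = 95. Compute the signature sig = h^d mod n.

h^2 ≡ 95^2 = 9025 ≡ 1070
h^4 ≡ 1070^2 = 1144900 ≡ 971
h^8 ≡ 971^2 = 942841 ≡ 969
h^16 ≡ 969^2 = 938961 ≡ 271
h^32 ≡ 271^2 = 73441 ≡ 255
h^64 ≡ 255^2 = 65025 ≡ 1385
h^128 ≡ 1385^2 = 1918225 ≡ 1070
h^256 ≡ 1070^2 = 1144900 ≡ 971
349 = 256 + 64 + 16 + 8 + 4 + 1, so h^349 ≡ 971·1385·271·969·971·95 ≡ 617 (mod 1591)

617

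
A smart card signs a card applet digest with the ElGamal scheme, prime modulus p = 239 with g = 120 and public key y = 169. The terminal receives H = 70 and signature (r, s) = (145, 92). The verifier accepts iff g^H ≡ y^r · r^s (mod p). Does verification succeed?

passes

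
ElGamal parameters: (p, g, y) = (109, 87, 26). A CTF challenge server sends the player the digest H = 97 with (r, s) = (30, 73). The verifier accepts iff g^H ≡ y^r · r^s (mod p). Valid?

no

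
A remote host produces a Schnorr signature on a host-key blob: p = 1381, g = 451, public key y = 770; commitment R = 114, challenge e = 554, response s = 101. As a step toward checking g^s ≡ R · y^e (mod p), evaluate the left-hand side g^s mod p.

1097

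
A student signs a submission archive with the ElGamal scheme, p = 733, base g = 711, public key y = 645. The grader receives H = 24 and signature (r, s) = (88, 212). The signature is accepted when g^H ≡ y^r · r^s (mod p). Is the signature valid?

valid

Left side g^H mod p:
711^2 = 505521 ≡ 484
711^4 ≡ 484^2 = 234256 ≡ 429
711^8 ≡ 429^2 = 184041 ≡ 58
711^16 ≡ 58^2 = 3364 ≡ 432
24 = 16 + 8, so 711^24 ≡ 432·58 ≡ 134 (mod 733)
Right side y^r · r^s mod p:
645^2 = 416025 ≡ 414
645^4 ≡ 414^2 = 171396 ≡ 607
645^8 ≡ 607^2 = 368449 ≡ 483
645^16 ≡ 483^2 = 233289 ≡ 195
645^32 ≡ 195^2 = 38025 ≡ 642
645^64 ≡ 642^2 = 412164 ≡ 218
88 = 64 + 16 + 8, so 645^88 ≡ 218·195·483 ≡ 267 (mod 733)
88^2 = 7744 ≡ 414
88^4 ≡ 414^2 = 171396 ≡ 607
88^8 ≡ 607^2 = 368449 ≡ 483
88^16 ≡ 483^2 = 233289 ≡ 195
88^32 ≡ 195^2 = 38025 ≡ 642
88^64 ≡ 642^2 = 412164 ≡ 218
88^128 ≡ 218^2 = 47524 ≡ 612
212 = 128 + 64 + 16 + 4, so 88^212 ≡ 612·218·195·607 ≡ 588 (mod 733)
267·588 = 156996 ≡ 134 (mod 733)
134 ≡ 134 (mod 733), so the signature is genuine.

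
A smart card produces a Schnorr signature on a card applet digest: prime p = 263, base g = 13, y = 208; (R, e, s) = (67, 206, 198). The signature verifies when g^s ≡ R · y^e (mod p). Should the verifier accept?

reject

g^s mod p:
13^2 = 169
13^4 ≡ 169^2 = 28561 ≡ 157
13^8 ≡ 157^2 = 24649 ≡ 190
13^16 ≡ 190^2 = 36100 ≡ 69
13^32 ≡ 69^2 = 4761 ≡ 27
13^64 ≡ 27^2 = 729 ≡ 203
13^128 ≡ 203^2 = 41209 ≡ 181
198 = 128 + 64 + 4 + 2, so 13^198 ≡ 181·203·157·169 ≡ 206 (mod 263)
R · y^e mod p:
208^2 = 43264 ≡ 132
208^4 ≡ 132^2 = 17424 ≡ 66
208^8 ≡ 66^2 = 4356 ≡ 148
208^16 ≡ 148^2 = 21904 ≡ 75
208^32 ≡ 75^2 = 5625 ≡ 102
208^64 ≡ 102^2 = 10404 ≡ 147
208^128 ≡ 147^2 = 21609 ≡ 43
206 = 128 + 64 + 8 + 4 + 2, so 208^206 ≡ 43·147·148·66·132 ≡ 35 (mod 263)
67·35 = 2345 ≡ 241 (mod 263)
206 ≠ 241; the check fails.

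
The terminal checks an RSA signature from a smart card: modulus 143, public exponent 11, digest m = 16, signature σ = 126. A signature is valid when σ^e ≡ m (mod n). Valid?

yes

σ^2 ≡ 126^2 = 15876 ≡ 3
σ^4 ≡ 3^2 = 9
σ^8 ≡ 9^2 = 81
11 = 8 + 2 + 1, so σ^11 ≡ 81·3·126 ≡ 16 (mod 143)
σ^11 mod 143 = 16 matches m.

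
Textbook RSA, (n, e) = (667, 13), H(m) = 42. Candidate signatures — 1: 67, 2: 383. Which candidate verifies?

Candidate 1: 67^13 mod 667 = 42
  → matches H(m) = 42
Candidate 2: 383^13 mod 667 = 5

1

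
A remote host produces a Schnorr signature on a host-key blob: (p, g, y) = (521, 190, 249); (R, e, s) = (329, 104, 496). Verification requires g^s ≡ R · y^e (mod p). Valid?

no

g^s mod p:
Squares mod 521: 190^1≡190, 190^2≡151, 190^4≡398, 190^8≡20, 190^16≡400, 190^32≡53, 190^64≡204, 190^128≡457, 190^256≡449
496 = 256 + 128 + 64 + 32 + 16, so 190^496 ≡ 449·457·204·53·400 ≡ 138 (mod 521)
R · y^e mod p:
Squares mod 521: 249^1≡249, 249^2≡2, 249^4≡4, 249^8≡16, 249^16≡256, 249^32≡411, 249^64≡117
104 = 64 + 32 + 8, so 249^104 ≡ 117·411·16 ≡ 396 (mod 521)
329·396 = 130284 ≡ 34 (mod 521)
138 ≠ 34; the check fails.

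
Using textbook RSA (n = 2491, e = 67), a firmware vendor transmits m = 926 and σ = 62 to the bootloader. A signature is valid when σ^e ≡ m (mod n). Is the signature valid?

valid

Squares mod 2491: σ^1≡62, σ^2≡1353, σ^4≡2215, σ^8≡1446, σ^16≡967, σ^32≡964, σ^64≡153
67 = 64 + 2 + 1, so σ^67 ≡ 153·1353·62 ≡ 926 (mod 2491)
926 = m, so the signature checks out.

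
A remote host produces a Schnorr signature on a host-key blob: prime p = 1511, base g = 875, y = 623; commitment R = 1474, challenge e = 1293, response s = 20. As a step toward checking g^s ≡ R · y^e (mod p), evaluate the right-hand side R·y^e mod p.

96

623^2 = 388129 ≡ 1313
623^4 ≡ 1313^2 = 1723969 ≡ 1429
623^8 ≡ 1429^2 = 2042041 ≡ 680
623^16 ≡ 680^2 = 462400 ≡ 34
623^32 ≡ 34^2 = 1156
623^64 ≡ 1156^2 = 1336336 ≡ 612
623^128 ≡ 612^2 = 374544 ≡ 1327
623^256 ≡ 1327^2 = 1760929 ≡ 614
623^512 ≡ 614^2 = 376996 ≡ 757
623^1024 ≡ 757^2 = 573049 ≡ 380
1293 = 1024 + 256 + 8 + 4 + 1, so 623^1293 ≡ 380·614·680·1429·623 ≡ 855 (mod 1511)
R · y^e ≡ 1474·855 = 1260270 ≡ 96 (mod 1511)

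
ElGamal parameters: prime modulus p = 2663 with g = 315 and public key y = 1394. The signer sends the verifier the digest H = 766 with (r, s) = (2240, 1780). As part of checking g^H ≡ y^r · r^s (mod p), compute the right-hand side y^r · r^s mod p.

1478

1394^2240 mod 2663 = 2217
2240^1780 mod 2663 = 1776
y^r · r^s ≡ 2217·1776 = 3937392 ≡ 1478 (mod 2663)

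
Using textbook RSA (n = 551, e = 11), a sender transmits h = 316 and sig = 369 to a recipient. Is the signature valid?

sig^2 ≡ 369^2 = 136161 ≡ 64
sig^4 ≡ 64^2 = 4096 ≡ 239
sig^8 ≡ 239^2 = 57121 ≡ 368
11 = 8 + 2 + 1, so sig^11 ≡ 368·64·369 ≡ 316 (mod 551)
sig^11 mod 551 = 316 matches h.

valid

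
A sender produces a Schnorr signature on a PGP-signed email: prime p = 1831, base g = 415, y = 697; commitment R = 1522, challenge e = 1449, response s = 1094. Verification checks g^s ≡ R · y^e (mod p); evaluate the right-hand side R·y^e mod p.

284

697^1449 mod 1831 = 722
R · y^e ≡ 1522·722 = 1098884 ≡ 284 (mod 1831)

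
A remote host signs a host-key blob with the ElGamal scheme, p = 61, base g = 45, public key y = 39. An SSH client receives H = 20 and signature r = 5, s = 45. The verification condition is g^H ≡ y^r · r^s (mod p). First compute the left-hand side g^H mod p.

47

Squares mod 61: 45^1≡45, 45^2≡12, 45^4≡22, 45^8≡57, 45^16≡16
20 = 16 + 4, so 45^20 ≡ 16·22 ≡ 47 (mod 61)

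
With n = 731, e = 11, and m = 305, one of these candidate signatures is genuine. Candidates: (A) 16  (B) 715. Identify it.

Candidate A: 16^11 mod 731 = 305
  → matches m = 305
Candidate B: 715^11 mod 731 = 426

A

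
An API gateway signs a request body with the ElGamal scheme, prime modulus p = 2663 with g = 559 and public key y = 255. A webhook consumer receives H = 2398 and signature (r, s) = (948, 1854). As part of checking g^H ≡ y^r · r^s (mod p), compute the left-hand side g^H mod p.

557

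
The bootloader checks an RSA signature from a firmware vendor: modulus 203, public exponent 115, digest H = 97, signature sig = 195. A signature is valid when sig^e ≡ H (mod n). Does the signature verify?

sig^2 ≡ 195^2 = 38025 ≡ 64
sig^4 ≡ 64^2 = 4096 ≡ 36
sig^8 ≡ 36^2 = 1296 ≡ 78
sig^16 ≡ 78^2 = 6084 ≡ 197
sig^32 ≡ 197^2 = 38809 ≡ 36
sig^64 ≡ 36^2 = 1296 ≡ 78
115 = 64 + 32 + 16 + 2 + 1, so sig^115 ≡ 78·36·197·64·195 ≡ 97 (mod 203)
97 = H, so the signature checks out.

verifies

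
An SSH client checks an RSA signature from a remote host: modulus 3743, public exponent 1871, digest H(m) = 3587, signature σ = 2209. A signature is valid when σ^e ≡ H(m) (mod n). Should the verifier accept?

reject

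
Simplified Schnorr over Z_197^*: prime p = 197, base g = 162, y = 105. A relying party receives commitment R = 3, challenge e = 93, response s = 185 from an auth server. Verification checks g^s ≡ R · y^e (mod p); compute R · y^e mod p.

105^2 = 11025 ≡ 190
105^4 ≡ 190^2 = 36100 ≡ 49
105^8 ≡ 49^2 = 2401 ≡ 37
105^16 ≡ 37^2 = 1369 ≡ 187
105^32 ≡ 187^2 = 34969 ≡ 100
105^64 ≡ 100^2 = 10000 ≡ 150
93 = 64 + 16 + 8 + 4 + 1, so 105^93 ≡ 150·187·37·49·105 ≡ 60 (mod 197)
R · y^e ≡ 3·60 = 180 ≡ 180 (mod 197)

180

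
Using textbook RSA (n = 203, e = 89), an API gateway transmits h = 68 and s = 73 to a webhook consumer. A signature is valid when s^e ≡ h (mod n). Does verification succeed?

passes

Squares mod 203: s^1≡73, s^2≡51, s^4≡165, s^8≡23, s^16≡123, s^32≡107, s^64≡81
89 = 64 + 16 + 8 + 1, so s^89 ≡ 81·123·23·73 ≡ 68 (mod 203)
s^89 mod 203 = 68 matches h.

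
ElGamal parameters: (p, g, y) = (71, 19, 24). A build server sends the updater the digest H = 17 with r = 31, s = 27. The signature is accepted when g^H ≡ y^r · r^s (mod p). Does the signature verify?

Left side g^H mod p:
19^17 mod 71 = 50
Right side y^r · r^s mod p:
24^31 mod 71 = 10
31^27 mod 71 = 62
10·62 = 620 ≡ 52 (mod 71)
50 ≠ 52, so verification fails.

does not verify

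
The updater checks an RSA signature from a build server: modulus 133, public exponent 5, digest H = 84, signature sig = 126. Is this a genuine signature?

sig^5 mod 133 = 84
84 = H, so the signature checks out.

genuine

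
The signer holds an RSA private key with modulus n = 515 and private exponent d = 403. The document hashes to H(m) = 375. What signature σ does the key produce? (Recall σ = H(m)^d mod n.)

505

Squares mod 515: (H(m))^1≡375, (H(m))^2≡30, (H(m))^4≡385, (H(m))^8≡420, (H(m))^16≡270, (H(m))^32≡285, (H(m))^64≡370, (H(m))^128≡425, (H(m))^256≡375
403 = 256 + 128 + 16 + 2 + 1, so (H(m))^403 ≡ 375·425·270·30·375 ≡ 505 (mod 515)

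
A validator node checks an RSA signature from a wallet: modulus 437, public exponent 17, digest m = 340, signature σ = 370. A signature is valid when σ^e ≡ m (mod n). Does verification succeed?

Squares mod 437: σ^1≡370, σ^2≡119, σ^4≡177, σ^8≡302, σ^16≡308
17 = 16 + 1, so σ^17 ≡ 308·370 ≡ 340 (mod 437)
340 = m, so the signature checks out.

passes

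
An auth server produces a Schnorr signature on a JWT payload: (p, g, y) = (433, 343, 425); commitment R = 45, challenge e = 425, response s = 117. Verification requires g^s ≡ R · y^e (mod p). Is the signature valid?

g^s mod p:
343^117 mod 433 = 195
R · y^e mod p:
425^425 mod 433 = 293
45·293 = 13185 ≡ 195 (mod 433)
195 ≡ 195 (mod 433); signature holds.

valid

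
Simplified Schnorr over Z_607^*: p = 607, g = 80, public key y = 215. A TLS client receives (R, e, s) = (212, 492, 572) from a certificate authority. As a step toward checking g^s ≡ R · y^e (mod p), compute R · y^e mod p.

215^2 = 46225 ≡ 93
215^4 ≡ 93^2 = 8649 ≡ 151
215^8 ≡ 151^2 = 22801 ≡ 342
215^16 ≡ 342^2 = 116964 ≡ 420
215^32 ≡ 420^2 = 176400 ≡ 370
215^64 ≡ 370^2 = 136900 ≡ 325
215^128 ≡ 325^2 = 105625 ≡ 7
215^256 ≡ 7^2 = 49
492 = 256 + 128 + 64 + 32 + 8 + 4, so 215^492 ≡ 49·7·325·370·342·151 ≡ 451 (mod 607)
R · y^e ≡ 212·451 = 95612 ≡ 313 (mod 607)

313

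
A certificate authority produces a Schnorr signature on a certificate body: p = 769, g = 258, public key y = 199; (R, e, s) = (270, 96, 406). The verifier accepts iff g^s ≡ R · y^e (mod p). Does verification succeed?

fails

g^s mod p:
258^2 = 66564 ≡ 430
258^4 ≡ 430^2 = 184900 ≡ 340
258^8 ≡ 340^2 = 115600 ≡ 250
258^16 ≡ 250^2 = 62500 ≡ 211
258^32 ≡ 211^2 = 44521 ≡ 688
258^64 ≡ 688^2 = 473344 ≡ 409
258^128 ≡ 409^2 = 167281 ≡ 408
258^256 ≡ 408^2 = 166464 ≡ 360
406 = 256 + 128 + 16 + 4 + 2, so 258^406 ≡ 360·408·211·340·430 ≡ 534 (mod 769)
R · y^e mod p:
199^2 = 39601 ≡ 382
199^4 ≡ 382^2 = 145924 ≡ 583
199^8 ≡ 583^2 = 339889 ≡ 760
199^16 ≡ 760^2 = 577600 ≡ 81
199^32 ≡ 81^2 = 6561 ≡ 409
199^64 ≡ 409^2 = 167281 ≡ 408
96 = 64 + 32, so 199^96 ≡ 408·409 ≡ 768 (mod 769)
270·768 = 207360 ≡ 499 (mod 769)
534 ≠ 499; the check fails.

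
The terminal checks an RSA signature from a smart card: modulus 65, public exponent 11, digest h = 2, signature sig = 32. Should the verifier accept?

reject

sig^11 mod 65 = 63
The recovered value 63 does not match the digest 2.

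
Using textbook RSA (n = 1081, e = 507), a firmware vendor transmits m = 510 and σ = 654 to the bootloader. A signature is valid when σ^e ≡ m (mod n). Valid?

no

σ^2 ≡ 654^2 = 427716 ≡ 721
σ^4 ≡ 721^2 = 519841 ≡ 961
σ^8 ≡ 961^2 = 923521 ≡ 347
σ^16 ≡ 347^2 = 120409 ≡ 418
σ^32 ≡ 418^2 = 174724 ≡ 683
σ^64 ≡ 683^2 = 466489 ≡ 578
σ^128 ≡ 578^2 = 334084 ≡ 55
σ^256 ≡ 55^2 = 3025 ≡ 863
507 = 256 + 128 + 64 + 32 + 16 + 8 + 2 + 1, so σ^507 ≡ 863·55·578·683·418·347·721·654 ≡ 654 (mod 1081)
654 ≠ 510, so verification fails.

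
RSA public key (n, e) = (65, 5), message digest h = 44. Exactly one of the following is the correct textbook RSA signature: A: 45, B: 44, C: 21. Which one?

Candidate A: 45^5 mod 65 = 15
Candidate B: 44^5 mod 65 = 44
  → matches h = 44
Candidate C: 21^5 mod 65 = 21

B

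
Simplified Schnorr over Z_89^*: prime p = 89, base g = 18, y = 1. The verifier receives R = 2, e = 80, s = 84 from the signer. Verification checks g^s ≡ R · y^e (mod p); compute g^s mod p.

2

18^84 mod 89 = 2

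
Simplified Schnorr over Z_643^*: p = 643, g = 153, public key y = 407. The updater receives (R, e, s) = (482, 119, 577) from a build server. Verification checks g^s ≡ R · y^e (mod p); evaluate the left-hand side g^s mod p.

494

Squares mod 643: 153^1≡153, 153^2≡261, 153^4≡606, 153^8≡83, 153^16≡459, 153^32≡420, 153^64≡218, 153^128≡585, 153^256≡149, 153^512≡339
577 = 512 + 64 + 1, so 153^577 ≡ 339·218·153 ≡ 494 (mod 643)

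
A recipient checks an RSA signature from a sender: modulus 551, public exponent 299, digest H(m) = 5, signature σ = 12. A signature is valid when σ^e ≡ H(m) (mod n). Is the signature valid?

invalid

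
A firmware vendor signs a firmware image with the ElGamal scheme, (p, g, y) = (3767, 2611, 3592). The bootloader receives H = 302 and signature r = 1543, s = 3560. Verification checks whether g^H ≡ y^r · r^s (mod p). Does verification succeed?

passes

Left side g^H mod p:
2611^2 = 6817321 ≡ 2818
2611^4 ≡ 2818^2 = 7941124 ≡ 288
2611^8 ≡ 288^2 = 82944 ≡ 70
2611^16 ≡ 70^2 = 4900 ≡ 1133
2611^32 ≡ 1133^2 = 1283689 ≡ 2909
2611^64 ≡ 2909^2 = 8462281 ≡ 1599
2611^128 ≡ 1599^2 = 2556801 ≡ 2775
2611^256 ≡ 2775^2 = 7700625 ≡ 877
302 = 256 + 32 + 8 + 4 + 2, so 2611^302 ≡ 877·2909·70·288·2818 ≡ 2640 (mod 3767)
Right side y^r · r^s mod p:
3592^2 = 12902464 ≡ 489
3592^4 ≡ 489^2 = 239121 ≡ 1800
3592^8 ≡ 1800^2 = 3240000 ≡ 380
3592^16 ≡ 380^2 = 144400 ≡ 1254
3592^32 ≡ 1254^2 = 1572516 ≡ 1677
3592^64 ≡ 1677^2 = 2812329 ≡ 2147
3592^128 ≡ 2147^2 = 4609609 ≡ 2568
3592^256 ≡ 2568^2 = 6594624 ≡ 2374
3592^512 ≡ 2374^2 = 5635876 ≡ 444
3592^1024 ≡ 444^2 = 197136 ≡ 1252
1543 = 1024 + 512 + 4 + 2 + 1, so 3592^1543 ≡ 1252·444·1800·489·3592 ≡ 952 (mod 3767)
1543^2 = 2380849 ≡ 105
1543^4 ≡ 105^2 = 11025 ≡ 3491
1543^8 ≡ 3491^2 = 12187081 ≡ 836
1543^16 ≡ 836^2 = 698896 ≡ 2001
1543^32 ≡ 2001^2 = 4004001 ≡ 3447
1543^64 ≡ 3447^2 = 11881809 ≡ 691
1543^128 ≡ 691^2 = 477481 ≡ 2839
1543^256 ≡ 2839^2 = 8059921 ≡ 2308
1543^512 ≡ 2308^2 = 5326864 ≡ 326
1543^1024 ≡ 326^2 = 106276 ≡ 800
1543^2048 ≡ 800^2 = 640000 ≡ 3377
3560 = 2048 + 1024 + 256 + 128 + 64 + 32 + 8, so 1543^3560 ≡ 3377·800·2308·2839·691·3447·836 ≡ 2187 (mod 3767)
952·2187 = 2082024 ≡ 2640 (mod 3767)
2640 ≡ 2640 (mod 3767), so the signature is genuine.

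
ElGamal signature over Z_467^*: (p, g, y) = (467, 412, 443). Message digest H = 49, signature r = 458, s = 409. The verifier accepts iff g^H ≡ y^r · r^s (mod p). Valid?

yes

Left side g^H mod p:
412^2 = 169744 ≡ 223
412^4 ≡ 223^2 = 49729 ≡ 227
412^8 ≡ 227^2 = 51529 ≡ 159
412^16 ≡ 159^2 = 25281 ≡ 63
412^32 ≡ 63^2 = 3969 ≡ 233
49 = 32 + 16 + 1, so 412^49 ≡ 233·63·412 ≡ 98 (mod 467)
Right side y^r · r^s mod p:
443^2 = 196249 ≡ 109
443^4 ≡ 109^2 = 11881 ≡ 206
443^8 ≡ 206^2 = 42436 ≡ 406
443^16 ≡ 406^2 = 164836 ≡ 452
443^32 ≡ 452^2 = 204304 ≡ 225
443^64 ≡ 225^2 = 50625 ≡ 189
443^128 ≡ 189^2 = 35721 ≡ 229
443^256 ≡ 229^2 = 52441 ≡ 137
458 = 256 + 128 + 64 + 8 + 2, so 443^458 ≡ 137·229·189·406·109 ≡ 222 (mod 467)
458^2 = 209764 ≡ 81
458^4 ≡ 81^2 = 6561 ≡ 23
458^8 ≡ 23^2 = 529 ≡ 62
458^16 ≡ 62^2 = 3844 ≡ 108
458^32 ≡ 108^2 = 11664 ≡ 456
458^64 ≡ 456^2 = 207936 ≡ 121
458^128 ≡ 121^2 = 14641 ≡ 164
458^256 ≡ 164^2 = 26896 ≡ 277
409 = 256 + 128 + 16 + 8 + 1, so 458^409 ≡ 277·164·108·62·458 ≡ 93 (mod 467)
222·93 = 20646 ≡ 98 (mod 467)
98 ≡ 98 (mod 467), so the signature is genuine.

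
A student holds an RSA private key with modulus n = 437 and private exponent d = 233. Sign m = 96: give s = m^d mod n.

39

m^2 ≡ 96^2 = 9216 ≡ 39
m^4 ≡ 39^2 = 1521 ≡ 210
m^8 ≡ 210^2 = 44100 ≡ 400
m^16 ≡ 400^2 = 160000 ≡ 58
m^32 ≡ 58^2 = 3364 ≡ 305
m^64 ≡ 305^2 = 93025 ≡ 381
m^128 ≡ 381^2 = 145161 ≡ 77
233 = 128 + 64 + 32 + 8 + 1, so m^233 ≡ 77·381·305·400·96 ≡ 39 (mod 437)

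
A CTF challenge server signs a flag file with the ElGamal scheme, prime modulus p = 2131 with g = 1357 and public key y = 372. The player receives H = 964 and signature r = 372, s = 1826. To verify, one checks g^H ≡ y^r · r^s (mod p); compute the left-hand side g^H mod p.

1357^2 = 1841449 ≡ 265
1357^4 ≡ 265^2 = 70225 ≡ 2033
1357^8 ≡ 2033^2 = 4133089 ≡ 1080
1357^16 ≡ 1080^2 = 1166400 ≡ 743
1357^32 ≡ 743^2 = 552049 ≡ 120
1357^64 ≡ 120^2 = 14400 ≡ 1614
1357^128 ≡ 1614^2 = 2604996 ≡ 914
1357^256 ≡ 914^2 = 835396 ≡ 44
1357^512 ≡ 44^2 = 1936
964 = 512 + 256 + 128 + 64 + 4, so 1357^964 ≡ 1936·44·914·1614·2033 ≡ 2072 (mod 2131)

2072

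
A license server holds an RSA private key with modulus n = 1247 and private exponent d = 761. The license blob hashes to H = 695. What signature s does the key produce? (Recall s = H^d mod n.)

811

Squares mod 1247: H^1≡695, H^2≡436, H^4≡552, H^8≡436, H^16≡552, H^32≡436, H^64≡552, H^128≡436, H^256≡552, H^512≡436
761 = 512 + 128 + 64 + 32 + 16 + 8 + 1, so H^761 ≡ 436·436·552·436·552·436·695 ≡ 811 (mod 1247)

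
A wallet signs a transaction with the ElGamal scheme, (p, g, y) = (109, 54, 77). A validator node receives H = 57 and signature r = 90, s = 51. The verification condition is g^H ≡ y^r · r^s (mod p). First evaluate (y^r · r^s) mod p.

41

77^2 = 5929 ≡ 43
77^4 ≡ 43^2 = 1849 ≡ 105
77^8 ≡ 105^2 = 11025 ≡ 16
77^16 ≡ 16^2 = 256 ≡ 38
77^32 ≡ 38^2 = 1444 ≡ 27
77^64 ≡ 27^2 = 729 ≡ 75
90 = 64 + 16 + 8 + 2, so 77^90 ≡ 75·38·16·43 ≡ 108 (mod 109)
90^2 = 8100 ≡ 34
90^4 ≡ 34^2 = 1156 ≡ 66
90^8 ≡ 66^2 = 4356 ≡ 105
90^16 ≡ 105^2 = 11025 ≡ 16
90^32 ≡ 16^2 = 256 ≡ 38
51 = 32 + 16 + 2 + 1, so 90^51 ≡ 38·16·34·90 ≡ 68 (mod 109)
y^r · r^s ≡ 108·68 = 7344 ≡ 41 (mod 109)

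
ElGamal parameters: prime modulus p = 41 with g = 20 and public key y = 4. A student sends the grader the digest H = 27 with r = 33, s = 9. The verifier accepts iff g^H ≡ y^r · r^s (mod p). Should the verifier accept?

accept

Left side g^H mod p:
20^2 = 400 ≡ 31
20^4 ≡ 31^2 = 961 ≡ 18
20^8 ≡ 18^2 = 324 ≡ 37
20^16 ≡ 37^2 = 1369 ≡ 16
27 = 16 + 8 + 2 + 1, so 20^27 ≡ 16·37·31·20 ≡ 8 (mod 41)
Right side y^r · r^s mod p:
4^2 = 16
4^4 ≡ 16^2 = 256 ≡ 10
4^8 ≡ 10^2 = 100 ≡ 18
4^16 ≡ 18^2 = 324 ≡ 37
4^32 ≡ 37^2 = 1369 ≡ 16
33 = 32 + 1, so 4^33 ≡ 16·4 ≡ 23 (mod 41)
33^2 = 1089 ≡ 23
33^4 ≡ 23^2 = 529 ≡ 37
33^8 ≡ 37^2 = 1369 ≡ 16
9 = 8 + 1, so 33^9 ≡ 16·33 ≡ 36 (mod 41)
23·36 = 828 ≡ 8 (mod 41)
8 ≡ 8 (mod 41), so the signature is genuine.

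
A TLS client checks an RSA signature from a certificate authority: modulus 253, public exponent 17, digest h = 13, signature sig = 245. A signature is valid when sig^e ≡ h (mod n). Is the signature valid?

invalid

Squares mod 253: sig^1≡245, sig^2≡64, sig^4≡48, sig^8≡27, sig^16≡223
17 = 16 + 1, so sig^17 ≡ 223·245 ≡ 240 (mod 253)
240 ≠ 13, so verification fails.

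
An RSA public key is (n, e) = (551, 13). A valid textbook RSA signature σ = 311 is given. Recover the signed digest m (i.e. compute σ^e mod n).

330

σ^2 ≡ 311^2 = 96721 ≡ 296
σ^4 ≡ 296^2 = 87616 ≡ 7
σ^8 ≡ 7^2 = 49
13 = 8 + 4 + 1, so σ^13 ≡ 49·7·311 ≡ 330 (mod 551)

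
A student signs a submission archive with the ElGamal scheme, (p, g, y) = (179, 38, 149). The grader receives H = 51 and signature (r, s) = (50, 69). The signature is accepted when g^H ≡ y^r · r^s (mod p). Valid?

yes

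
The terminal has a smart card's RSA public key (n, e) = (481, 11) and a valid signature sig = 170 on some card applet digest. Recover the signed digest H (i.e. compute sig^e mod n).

sig^2 ≡ 170^2 = 28900 ≡ 40
sig^4 ≡ 40^2 = 1600 ≡ 157
sig^8 ≡ 157^2 = 24649 ≡ 118
11 = 8 + 2 + 1, so sig^11 ≡ 118·40·170 ≡ 92 (mod 481)

92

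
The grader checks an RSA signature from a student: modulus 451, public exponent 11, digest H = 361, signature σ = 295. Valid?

σ^2 ≡ 295^2 = 87025 ≡ 433
σ^4 ≡ 433^2 = 187489 ≡ 324
σ^8 ≡ 324^2 = 104976 ≡ 344
11 = 8 + 2 + 1, so σ^11 ≡ 344·433·295 ≡ 361 (mod 451)
σ^11 mod 451 = 361 matches H.

yes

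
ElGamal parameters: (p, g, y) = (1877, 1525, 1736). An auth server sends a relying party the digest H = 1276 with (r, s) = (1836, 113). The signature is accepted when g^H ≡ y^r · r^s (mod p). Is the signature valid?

invalid

Left side g^H mod p:
Squares mod 1877: 1525^1≡1525, 1525^2≡22, 1525^4≡484, 1525^8≡1508, 1525^16≡1017, 1525^32≡62, 1525^64≡90, 1525^128≡592, 1525^256≡1342, 1525^512≡921, 1525^1024≡1714
1276 = 1024 + 128 + 64 + 32 + 16 + 8 + 4, so 1525^1276 ≡ 1714·592·90·62·1017·1508·484 ≡ 1681 (mod 1877)
Right side y^r · r^s mod p:
Squares mod 1877: 1736^1≡1736, 1736^2≡1111, 1736^4≡1132, 1736^8≡1310, 1736^16≡522, 1736^32≡319, 1736^64≡403, 1736^128≡987, 1736^256≡6, 1736^512≡36, 1736^1024≡1296
1836 = 1024 + 512 + 256 + 32 + 8 + 4, so 1736^1836 ≡ 1296·36·6·319·1310·1132 ≡ 1436 (mod 1877)
Squares mod 1877: 1836^1≡1836, 1836^2≡1681, 1836^4≡876, 1836^8≡1560, 1836^16≡1008, 1836^32≡607, 1836^64≡557
113 = 64 + 32 + 16 + 1, so 1836^113 ≡ 557·607·1008·1836 ≡ 1259 (mod 1877)
1436·1259 = 1807924 ≡ 373 (mod 1877)
1681 ≠ 373, so verification fails.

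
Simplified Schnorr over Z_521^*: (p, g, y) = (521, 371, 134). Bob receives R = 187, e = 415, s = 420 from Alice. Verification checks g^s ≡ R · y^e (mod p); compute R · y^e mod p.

134^2 = 17956 ≡ 242
134^4 ≡ 242^2 = 58564 ≡ 212
134^8 ≡ 212^2 = 44944 ≡ 138
134^16 ≡ 138^2 = 19044 ≡ 288
134^32 ≡ 288^2 = 82944 ≡ 105
134^64 ≡ 105^2 = 11025 ≡ 84
134^128 ≡ 84^2 = 7056 ≡ 283
134^256 ≡ 283^2 = 80089 ≡ 376
415 = 256 + 128 + 16 + 8 + 4 + 2 + 1, so 134^415 ≡ 376·283·288·138·212·242·134 ≡ 346 (mod 521)
R · y^e ≡ 187·346 = 64702 ≡ 98 (mod 521)

98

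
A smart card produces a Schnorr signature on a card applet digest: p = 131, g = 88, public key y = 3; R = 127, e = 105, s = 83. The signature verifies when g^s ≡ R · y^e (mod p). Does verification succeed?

passes

g^s mod p:
Squares mod 131: 88^1≡88, 88^2≡15, 88^4≡94, 88^8≡59, 88^16≡75, 88^32≡123, 88^64≡64
83 = 64 + 16 + 2 + 1, so 88^83 ≡ 64·75·15·88 ≡ 54 (mod 131)
R · y^e mod p:
Squares mod 131: 3^1≡3, 3^2≡9, 3^4≡81, 3^8≡11, 3^16≡121, 3^32≡100, 3^64≡44
105 = 64 + 32 + 8 + 1, so 3^105 ≡ 44·100·11·3 ≡ 52 (mod 131)
127·52 = 6604 ≡ 54 (mod 131)
54 ≡ 54 (mod 131); signature holds.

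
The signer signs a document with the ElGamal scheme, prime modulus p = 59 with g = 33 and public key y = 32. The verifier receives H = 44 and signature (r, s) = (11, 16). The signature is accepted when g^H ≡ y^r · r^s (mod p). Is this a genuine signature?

forged

Left side g^H mod p:
33^2 = 1089 ≡ 27
33^4 ≡ 27^2 = 729 ≡ 21
33^8 ≡ 21^2 = 441 ≡ 28
33^16 ≡ 28^2 = 784 ≡ 17
33^32 ≡ 17^2 = 289 ≡ 53
44 = 32 + 8 + 4, so 33^44 ≡ 53·28·21 ≡ 12 (mod 59)
Right side y^r · r^s mod p:
32^2 = 1024 ≡ 21
32^4 ≡ 21^2 = 441 ≡ 28
32^8 ≡ 28^2 = 784 ≡ 17
11 = 8 + 2 + 1, so 32^11 ≡ 17·21·32 ≡ 37 (mod 59)
11^2 = 121 ≡ 3
11^4 ≡ 3^2 = 9
11^8 ≡ 9^2 = 81 ≡ 22
11^16 ≡ 22^2 = 484 ≡ 12
37·12 = 444 ≡ 31 (mod 59)
12 ≠ 31, so verification fails.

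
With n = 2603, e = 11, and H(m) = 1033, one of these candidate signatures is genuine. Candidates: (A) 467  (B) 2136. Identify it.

Candidate A: 467^11 mod 2603 = 1033
  → matches H(m) = 1033
Candidate B: 2136^11 mod 2603 = 1570

A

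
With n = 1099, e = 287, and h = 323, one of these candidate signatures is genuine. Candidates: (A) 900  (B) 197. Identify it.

B

Candidate A: 900^2 = 810000 ≡ 37; 900^4 ≡ 37^2 = 1369 ≡ 270; 900^8 ≡ 270^2 = 72900 ≡ 366; 900^16 ≡ 366^2 = 133956 ≡ 977; 900^32 ≡ 977^2 = 954529 ≡ 597; 900^64 ≡ 597^2 = 356409 ≡ 333; 900^128 ≡ 333^2 = 110889 ≡ 989; 900^256 ≡ 989^2 = 978121 ≡ 11; 287 = 256 + 16 + 8 + 4 + 2 + 1, so 900^287 ≡ 11·977·366·270·37·900 ≡ 1066 (mod 1099)
Candidate B: 197^2 = 38809 ≡ 344; 197^4 ≡ 344^2 = 118336 ≡ 743; 197^8 ≡ 743^2 = 552049 ≡ 351; 197^16 ≡ 351^2 = 123201 ≡ 113; 197^32 ≡ 113^2 = 12769 ≡ 680; 197^64 ≡ 680^2 = 462400 ≡ 820; 197^128 ≡ 820^2 = 672400 ≡ 911; 197^256 ≡ 911^2 = 829921 ≡ 176; 287 = 256 + 16 + 8 + 4 + 2 + 1, so 197^287 ≡ 176·113·351·743·344·197 ≡ 323 (mod 1099)
  → matches h = 323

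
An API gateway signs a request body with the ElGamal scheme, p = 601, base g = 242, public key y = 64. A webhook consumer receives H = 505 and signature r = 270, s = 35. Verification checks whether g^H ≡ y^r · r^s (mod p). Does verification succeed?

Left side g^H mod p:
242^2 = 58564 ≡ 267
242^4 ≡ 267^2 = 71289 ≡ 371
242^8 ≡ 371^2 = 137641 ≡ 12
242^16 ≡ 12^2 = 144
242^32 ≡ 144^2 = 20736 ≡ 302
242^64 ≡ 302^2 = 91204 ≡ 453
242^128 ≡ 453^2 = 205209 ≡ 268
242^256 ≡ 268^2 = 71824 ≡ 305
505 = 256 + 128 + 64 + 32 + 16 + 8 + 1, so 242^505 ≡ 305·268·453·302·144·12·242 ≡ 183 (mod 601)
Right side y^r · r^s mod p:
64^2 = 4096 ≡ 490
64^4 ≡ 490^2 = 240100 ≡ 301
64^8 ≡ 301^2 = 90601 ≡ 451
64^16 ≡ 451^2 = 203401 ≡ 263
64^32 ≡ 263^2 = 69169 ≡ 54
64^64 ≡ 54^2 = 2916 ≡ 512
64^128 ≡ 512^2 = 262144 ≡ 108
64^256 ≡ 108^2 = 11664 ≡ 245
270 = 256 + 8 + 4 + 2, so 64^270 ≡ 245·451·301·490 ≡ 432 (mod 601)
270^2 = 72900 ≡ 179
270^4 ≡ 179^2 = 32041 ≡ 188
270^8 ≡ 188^2 = 35344 ≡ 486
270^16 ≡ 486^2 = 236196 ≡ 3
270^32 ≡ 3^2 = 9
35 = 32 + 2 + 1, so 270^35 ≡ 9·179·270 ≡ 447 (mod 601)
432·447 = 193104 ≡ 183 (mod 601)
183 ≡ 183 (mod 601), so the signature is genuine.

passes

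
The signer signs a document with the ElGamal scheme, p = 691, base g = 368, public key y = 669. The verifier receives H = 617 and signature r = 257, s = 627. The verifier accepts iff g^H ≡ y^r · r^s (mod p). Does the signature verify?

does not verify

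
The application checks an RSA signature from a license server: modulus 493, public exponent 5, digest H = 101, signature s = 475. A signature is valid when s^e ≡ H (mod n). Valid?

yes

Squares mod 493: s^1≡475, s^2≡324, s^4≡460
5 = 4 + 1, so s^5 ≡ 460·475 ≡ 101 (mod 493)
Since 101 equals the digest 101, verification succeeds.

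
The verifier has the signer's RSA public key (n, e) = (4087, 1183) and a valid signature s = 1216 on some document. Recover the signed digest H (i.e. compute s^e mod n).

4007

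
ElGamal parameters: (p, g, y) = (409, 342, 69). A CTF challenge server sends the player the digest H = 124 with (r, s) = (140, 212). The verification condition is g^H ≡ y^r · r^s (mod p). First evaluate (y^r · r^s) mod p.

69^140 mod 409 = 341
140^212 mod 409 = 100
y^r · r^s ≡ 341·100 = 34100 ≡ 153 (mod 409)

153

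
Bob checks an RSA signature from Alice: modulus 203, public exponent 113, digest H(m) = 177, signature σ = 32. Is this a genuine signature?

genuine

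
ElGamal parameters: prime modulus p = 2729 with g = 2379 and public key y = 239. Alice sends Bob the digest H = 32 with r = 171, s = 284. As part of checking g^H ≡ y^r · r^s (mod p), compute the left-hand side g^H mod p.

2379^32 mod 2729 = 1315

1315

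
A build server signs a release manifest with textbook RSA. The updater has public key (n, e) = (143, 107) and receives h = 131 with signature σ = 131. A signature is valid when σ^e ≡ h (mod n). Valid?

σ^2 ≡ 131^2 = 17161 ≡ 1
σ^4 ≡ 1^2 = 1
σ^8 ≡ 1^2 = 1
σ^16 ≡ 1^2 = 1
σ^32 ≡ 1^2 = 1
σ^64 ≡ 1^2 = 1
107 = 64 + 32 + 8 + 2 + 1, so σ^107 ≡ 1·1·1·1·131 ≡ 131 (mod 143)
Since 131 equals the digest 131, verification succeeds.

yes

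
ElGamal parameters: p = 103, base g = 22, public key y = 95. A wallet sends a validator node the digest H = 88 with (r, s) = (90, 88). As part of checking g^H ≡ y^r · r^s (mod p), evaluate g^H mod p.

64

Squares mod 103: 22^1≡22, 22^2≡72, 22^4≡34, 22^8≡23, 22^16≡14, 22^32≡93, 22^64≡100
88 = 64 + 16 + 8, so 22^88 ≡ 100·14·23 ≡ 64 (mod 103)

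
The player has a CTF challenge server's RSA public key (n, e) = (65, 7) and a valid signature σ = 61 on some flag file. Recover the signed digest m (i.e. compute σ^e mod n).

61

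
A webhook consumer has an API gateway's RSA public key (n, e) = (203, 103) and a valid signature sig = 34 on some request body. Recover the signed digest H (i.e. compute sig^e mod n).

167

Squares mod 203: sig^1≡34, sig^2≡141, sig^4≡190, sig^8≡169, sig^16≡141, sig^32≡190, sig^64≡169
103 = 64 + 32 + 4 + 2 + 1, so sig^103 ≡ 169·190·190·141·34 ≡ 167 (mod 203)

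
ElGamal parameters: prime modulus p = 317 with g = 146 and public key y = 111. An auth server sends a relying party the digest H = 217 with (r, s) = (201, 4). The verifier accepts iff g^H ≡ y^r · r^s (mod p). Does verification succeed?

passes

Left side g^H mod p:
146^2 = 21316 ≡ 77
146^4 ≡ 77^2 = 5929 ≡ 223
146^8 ≡ 223^2 = 49729 ≡ 277
146^16 ≡ 277^2 = 76729 ≡ 15
146^32 ≡ 15^2 = 225
146^64 ≡ 225^2 = 50625 ≡ 222
146^128 ≡ 222^2 = 49284 ≡ 149
217 = 128 + 64 + 16 + 8 + 1, so 146^217 ≡ 149·222·15·277·146 ≡ 166 (mod 317)
Right side y^r · r^s mod p:
111^2 = 12321 ≡ 275
111^4 ≡ 275^2 = 75625 ≡ 179
111^8 ≡ 179^2 = 32041 ≡ 24
111^16 ≡ 24^2 = 576 ≡ 259
111^32 ≡ 259^2 = 67081 ≡ 194
111^64 ≡ 194^2 = 37636 ≡ 230
111^128 ≡ 230^2 = 52900 ≡ 278
201 = 128 + 64 + 8 + 1, so 111^201 ≡ 278·230·24·111 ≡ 14 (mod 317)
201^2 = 40401 ≡ 142
201^4 ≡ 142^2 = 20164 ≡ 193
14·193 = 2702 ≡ 166 (mod 317)
166 ≡ 166 (mod 317), so the signature is genuine.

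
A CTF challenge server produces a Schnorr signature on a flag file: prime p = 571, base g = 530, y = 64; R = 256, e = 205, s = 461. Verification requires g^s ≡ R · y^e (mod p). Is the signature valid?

valid

g^s mod p:
530^2 = 280900 ≡ 539
530^4 ≡ 539^2 = 290521 ≡ 453
530^8 ≡ 453^2 = 205209 ≡ 220
530^16 ≡ 220^2 = 48400 ≡ 436
530^32 ≡ 436^2 = 190096 ≡ 524
530^64 ≡ 524^2 = 274576 ≡ 496
530^128 ≡ 496^2 = 246016 ≡ 486
530^256 ≡ 486^2 = 236196 ≡ 373
461 = 256 + 128 + 64 + 8 + 4 + 1, so 530^461 ≡ 373·486·496·220·453·530 ≡ 270 (mod 571)
R · y^e mod p:
64^2 = 4096 ≡ 99
64^4 ≡ 99^2 = 9801 ≡ 94
64^8 ≡ 94^2 = 8836 ≡ 271
64^16 ≡ 271^2 = 73441 ≡ 353
64^32 ≡ 353^2 = 124609 ≡ 131
64^64 ≡ 131^2 = 17161 ≡ 31
64^128 ≡ 31^2 = 961 ≡ 390
205 = 128 + 64 + 8 + 4 + 1, so 64^205 ≡ 390·31·271·94·64 ≡ 407 (mod 571)
256·407 = 104192 ≡ 270 (mod 571)
270 ≡ 270 (mod 571); signature holds.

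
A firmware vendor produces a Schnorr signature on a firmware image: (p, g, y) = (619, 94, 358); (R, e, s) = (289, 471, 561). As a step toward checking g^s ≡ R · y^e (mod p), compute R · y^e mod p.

238

Squares mod 619: 358^1≡358, 358^2≡31, 358^4≡342, 358^8≡592, 358^16≡110, 358^32≡339, 358^64≡406, 358^128≡182, 358^256≡317
471 = 256 + 128 + 64 + 16 + 4 + 2 + 1, so 358^471 ≡ 317·182·406·110·342·31·358 ≡ 547 (mod 619)
R · y^e ≡ 289·547 = 158083 ≡ 238 (mod 619)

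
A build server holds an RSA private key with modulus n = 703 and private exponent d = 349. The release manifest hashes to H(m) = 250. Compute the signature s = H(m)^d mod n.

(H(m))^2 ≡ 250^2 = 62500 ≡ 636
(H(m))^4 ≡ 636^2 = 404496 ≡ 271
(H(m))^8 ≡ 271^2 = 73441 ≡ 329
(H(m))^16 ≡ 329^2 = 108241 ≡ 682
(H(m))^32 ≡ 682^2 = 465124 ≡ 441
(H(m))^64 ≡ 441^2 = 194481 ≡ 453
(H(m))^128 ≡ 453^2 = 205209 ≡ 636
(H(m))^256 ≡ 636^2 = 404496 ≡ 271
349 = 256 + 64 + 16 + 8 + 4 + 1, so (H(m))^349 ≡ 271·453·682·329·271·250 ≡ 21 (mod 703)

21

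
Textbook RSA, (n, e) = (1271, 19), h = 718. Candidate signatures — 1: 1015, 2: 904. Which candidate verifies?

2

Candidate 1: 1015^2 = 1030225 ≡ 715; 1015^4 ≡ 715^2 = 511225 ≡ 283; 1015^8 ≡ 283^2 = 80089 ≡ 16; 1015^16 ≡ 16^2 = 256; 19 = 16 + 2 + 1, so 1015^19 ≡ 256·715·1015 ≡ 988 (mod 1271)
Candidate 2: 904^2 = 817216 ≡ 1234; 904^4 ≡ 1234^2 = 1522756 ≡ 98; 904^8 ≡ 98^2 = 9604 ≡ 707; 904^16 ≡ 707^2 = 499849 ≡ 346; 19 = 16 + 2 + 1, so 904^19 ≡ 346·1234·904 ≡ 718 (mod 1271)
  → matches h = 718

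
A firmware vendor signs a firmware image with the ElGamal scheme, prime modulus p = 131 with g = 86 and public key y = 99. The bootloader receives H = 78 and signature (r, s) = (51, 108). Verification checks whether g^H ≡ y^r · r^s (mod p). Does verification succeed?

passes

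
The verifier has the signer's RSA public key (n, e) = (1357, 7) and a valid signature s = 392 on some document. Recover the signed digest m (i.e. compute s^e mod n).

s^2 ≡ 392^2 = 153664 ≡ 323
s^4 ≡ 323^2 = 104329 ≡ 1197
7 = 4 + 2 + 1, so s^7 ≡ 1197·323·392 ≡ 93 (mod 1357)

93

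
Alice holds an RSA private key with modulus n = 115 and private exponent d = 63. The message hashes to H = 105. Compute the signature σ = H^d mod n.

25

H^2 ≡ 105^2 = 11025 ≡ 100
H^4 ≡ 100^2 = 10000 ≡ 110
H^8 ≡ 110^2 = 12100 ≡ 25
H^16 ≡ 25^2 = 625 ≡ 50
H^32 ≡ 50^2 = 2500 ≡ 85
63 = 32 + 16 + 8 + 4 + 2 + 1, so H^63 ≡ 85·50·25·110·100·105 ≡ 25 (mod 115)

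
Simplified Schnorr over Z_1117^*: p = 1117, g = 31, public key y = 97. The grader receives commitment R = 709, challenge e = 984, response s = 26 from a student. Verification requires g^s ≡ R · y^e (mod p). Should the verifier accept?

accept

g^s mod p:
Squares mod 1117: 31^1≡31, 31^2≡961, 31^4≡879, 31^8≡794, 31^16≡448
26 = 16 + 8 + 2, so 31^26 ≡ 448·794·961 ≡ 371 (mod 1117)
R · y^e mod p:
Squares mod 1117: 97^1≡97, 97^2≡473, 97^4≡329, 97^8≡1009, 97^16≡494, 97^32≡530, 97^64≡533, 97^128≡371, 97^256≡250, 97^512≡1065
984 = 512 + 256 + 128 + 64 + 16 + 8, so 97^984 ≡ 1065·250·371·533·494·1009 ≡ 522 (mod 1117)
709·522 = 370098 ≡ 371 (mod 1117)
371 ≡ 371 (mod 1117); signature holds.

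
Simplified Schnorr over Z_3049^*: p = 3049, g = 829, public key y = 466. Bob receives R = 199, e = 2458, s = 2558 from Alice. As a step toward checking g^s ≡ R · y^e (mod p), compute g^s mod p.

1875

829^2 = 687241 ≡ 1216
829^4 ≡ 1216^2 = 1478656 ≡ 2940
829^8 ≡ 2940^2 = 8643600 ≡ 2734
829^16 ≡ 2734^2 = 7474756 ≡ 1657
829^32 ≡ 1657^2 = 2745649 ≡ 1549
829^64 ≡ 1549^2 = 2399401 ≡ 2887
829^128 ≡ 2887^2 = 8334769 ≡ 1852
829^256 ≡ 1852^2 = 3429904 ≡ 2828
829^512 ≡ 2828^2 = 7997584 ≡ 57
829^1024 ≡ 57^2 = 3249 ≡ 200
829^2048 ≡ 200^2 = 40000 ≡ 363
2558 = 2048 + 256 + 128 + 64 + 32 + 16 + 8 + 4 + 2, so 829^2558 ≡ 363·2828·1852·2887·1549·1657·2734·2940·1216 ≡ 1875 (mod 3049)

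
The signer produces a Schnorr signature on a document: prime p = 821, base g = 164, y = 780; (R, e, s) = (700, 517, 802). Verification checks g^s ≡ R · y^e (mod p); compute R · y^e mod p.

335

780^2 = 608400 ≡ 39
780^4 ≡ 39^2 = 1521 ≡ 700
780^8 ≡ 700^2 = 490000 ≡ 684
780^16 ≡ 684^2 = 467856 ≡ 707
780^32 ≡ 707^2 = 499849 ≡ 681
780^64 ≡ 681^2 = 463761 ≡ 717
780^128 ≡ 717^2 = 514089 ≡ 143
780^256 ≡ 143^2 = 20449 ≡ 745
780^512 ≡ 745^2 = 555025 ≡ 29
517 = 512 + 4 + 1, so 780^517 ≡ 29·700·780 ≡ 194 (mod 821)
R · y^e ≡ 700·194 = 135800 ≡ 335 (mod 821)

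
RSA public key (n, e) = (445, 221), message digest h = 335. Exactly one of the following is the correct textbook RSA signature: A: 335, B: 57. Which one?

A

Candidate A: 335^2 = 112225 ≡ 85; 335^4 ≡ 85^2 = 7225 ≡ 105; 335^8 ≡ 105^2 = 11025 ≡ 345; 335^16 ≡ 345^2 = 119025 ≡ 210; 335^32 ≡ 210^2 = 44100 ≡ 45; 335^64 ≡ 45^2 = 2025 ≡ 245; 335^128 ≡ 245^2 = 60025 ≡ 395; 221 = 128 + 64 + 16 + 8 + 4 + 1, so 335^221 ≡ 395·245·210·345·105·335 ≡ 335 (mod 445)
  → matches h = 335
Candidate B: 57^2 = 3249 ≡ 134; 57^4 ≡ 134^2 = 17956 ≡ 156; 57^8 ≡ 156^2 = 24336 ≡ 306; 57^16 ≡ 306^2 = 93636 ≡ 186; 57^32 ≡ 186^2 = 34596 ≡ 331; 57^64 ≡ 331^2 = 109561 ≡ 91; 57^128 ≡ 91^2 = 8281 ≡ 271; 221 = 128 + 64 + 16 + 8 + 4 + 1, so 57^221 ≡ 271·91·186·306·156·57 ≡ 57 (mod 445)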